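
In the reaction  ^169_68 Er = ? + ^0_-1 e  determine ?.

Conserve mass number: 169 = A + 0, so A = 169.
Conserve atomic number: 68 = Z − 1, so Z = 69.
Z = 69 is thulium, so the species is ^169_69 Tm.

Tm-169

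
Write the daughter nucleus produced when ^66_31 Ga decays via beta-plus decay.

Beta-plus decay: mass number changes by +0, atomic number by -1.
A: 66 = 66; Z: 31 − 1 = 30.
Z = 30 is zinc, so the daughter is ^66_30 Zn.

Zn-66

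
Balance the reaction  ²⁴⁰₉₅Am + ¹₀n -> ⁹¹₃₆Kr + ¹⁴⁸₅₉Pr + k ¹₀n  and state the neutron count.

Conserve mass number: 241 = 91 + 148 + k, so k = 241 − 239 = 2.
Check atomic number: 95 = 36 + 59 + 0 = 95. ✓

2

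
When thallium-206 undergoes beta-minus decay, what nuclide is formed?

Beta-minus decay: mass number changes by +0, atomic number by +1.
A: 206 = 206; Z: 81 + 1 = 82.
Z = 82 is lead, so the daughter is lead-206.

Pb-206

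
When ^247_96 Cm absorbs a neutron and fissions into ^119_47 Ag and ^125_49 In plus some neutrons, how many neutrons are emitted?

Conserve mass number: 248 = 119 + 125 + k, so k = 248 − 244 = 4.
Check atomic number: 96 = 47 + 49 + 0 = 96. ✓

4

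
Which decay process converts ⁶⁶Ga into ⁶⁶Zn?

beta-plus decay or electron capture

ΔA = 66 − 66 = 0; ΔZ = 30 − 31 = -1.
A is unchanged and Z drops by 1 — a proton has become a neutron (β⁺ emission or electron capture).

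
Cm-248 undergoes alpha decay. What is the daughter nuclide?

Alpha decay: mass number changes by -4, atomic number by -2.
A: 248 − 4 = 244; Z: 96 − 2 = 94.
Z = 94 is plutonium, so the daughter is Pu-244.

Pu-244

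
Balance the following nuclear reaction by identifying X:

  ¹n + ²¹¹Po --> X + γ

Po-212

Conserve mass number: 1 + 211 = A + 0, so A = 212.
Conserve atomic number: 0 + 84 = Z + 0, so Z = 84.
Z = 84 is polonium, so the species is ²¹²Po.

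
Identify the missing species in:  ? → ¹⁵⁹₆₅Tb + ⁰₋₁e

Conserve mass number: A = 159 + 0, so A = 159.
Conserve atomic number: Z = 65 − 1, so Z = 64.
Z = 64 is gadolinium, so the species is ¹⁵⁹₆₄Gd.

Gd-159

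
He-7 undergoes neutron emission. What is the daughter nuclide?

Neutron emission: mass number changes by -1, atomic number by +0.
A: 7 − 1 = 6; Z: 2 = 2.
Z = 2 is helium, so the daughter is He-6.

He-6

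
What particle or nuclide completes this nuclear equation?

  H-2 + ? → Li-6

alpha particle

Conserve mass number: 2 + A = 6, so A = 4.
Conserve atomic number: 1 + Z = 3, so Z = 2.
A = 4 and Z = 2 is He-4 — an alpha particle.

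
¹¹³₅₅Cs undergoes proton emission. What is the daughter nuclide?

Xe-112

Proton emission: mass number changes by -1, atomic number by -1.
A: 113 − 1 = 112; Z: 55 − 1 = 54.
Z = 54 is xenon, so the daughter is ¹¹²₅₄Xe.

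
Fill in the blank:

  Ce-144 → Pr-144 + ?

beta-minus particle

Conserve mass number: 144 = 144 + A, so A = 0.
Conserve atomic number: 58 = 59 + Z, so Z = -1.
A = 0 and Z = -1 is e⁻ — a beta-minus particle.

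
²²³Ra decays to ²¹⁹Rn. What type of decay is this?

alpha decay

ΔA = 219 − 223 = -4; ΔZ = 86 − 88 = -2.
A drops by 4 and Z drops by 2 — the signature of alpha emission.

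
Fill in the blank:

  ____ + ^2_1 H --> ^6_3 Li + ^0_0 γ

alpha particle

Conserve mass number: A + 2 = 6 + 0, so A = 4.
Conserve atomic number: Z + 1 = 3 + 0, so Z = 2.
A = 4 and Z = 2 is ^4_2 He — an alpha particle.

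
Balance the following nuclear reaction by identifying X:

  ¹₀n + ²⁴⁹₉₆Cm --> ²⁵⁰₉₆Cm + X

gamma ray

Conserve mass number: 1 + 249 = 250 + A, so A = 0.
Conserve atomic number: 0 + 96 = 96 + Z, so Z = 0.
A = 0 and Z = 0 is ⁰₀γ — a gamma ray.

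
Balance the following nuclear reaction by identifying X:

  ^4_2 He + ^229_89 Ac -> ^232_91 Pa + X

Conserve mass number: 4 + 229 = 232 + A, so A = 1.
Conserve atomic number: 2 + 89 = 91 + Z, so Z = 0.
A = 1 and Z = 0 is ^1_0 n — a neutron.

neutron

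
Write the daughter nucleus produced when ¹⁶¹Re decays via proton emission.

Proton emission: mass number changes by -1, atomic number by -1.
A: 161 − 1 = 160; Z: 75 − 1 = 74.
Z = 74 is tungsten, so the daughter is ¹⁶⁰W.

W-160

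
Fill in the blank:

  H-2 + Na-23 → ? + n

Mg-24

Conserve mass number: 2 + 23 = A + 1, so A = 24.
Conserve atomic number: 1 + 11 = Z + 0, so Z = 12.
Z = 12 is magnesium, so the species is Mg-24.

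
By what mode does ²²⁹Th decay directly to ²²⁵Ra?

alpha decay

ΔA = 225 − 229 = -4; ΔZ = 88 − 90 = -2.
A drops by 4 and Z drops by 2 — the signature of alpha emission.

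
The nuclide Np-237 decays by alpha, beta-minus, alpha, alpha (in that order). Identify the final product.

Start: (A, Z) = (237, 93).
After α: (233, 91).
After β⁻: (233, 92).
After α: (229, 90).
After α: (225, 88).
Z = 88 is radium.

Ra-225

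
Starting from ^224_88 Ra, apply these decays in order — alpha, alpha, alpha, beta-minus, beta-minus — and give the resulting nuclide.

Start: (A, Z) = (224, 88).
After α: (220, 86).
After α: (216, 84).
After α: (212, 82).
After β⁻: (212, 83).
After β⁻: (212, 84).
Z = 84 is polonium.

Po-212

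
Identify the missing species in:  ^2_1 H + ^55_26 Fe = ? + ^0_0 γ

Conserve mass number: 2 + 55 = A + 0, so A = 57.
Conserve atomic number: 1 + 26 = Z + 0, so Z = 27.
Z = 27 is cobalt, so the species is ^57_27 Co.

Co-57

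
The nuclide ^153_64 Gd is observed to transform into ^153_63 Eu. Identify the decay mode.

beta-plus decay or electron capture

ΔA = 153 − 153 = 0; ΔZ = 63 − 64 = -1.
A is unchanged and Z drops by 1 — a proton has become a neutron (β⁺ emission or electron capture).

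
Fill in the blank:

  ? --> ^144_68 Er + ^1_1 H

Tm-145

Conserve mass number: A = 144 + 1, so A = 145.
Conserve atomic number: Z = 68 + 1, so Z = 69.
Z = 69 is thulium, so the species is ^145_69 Tm.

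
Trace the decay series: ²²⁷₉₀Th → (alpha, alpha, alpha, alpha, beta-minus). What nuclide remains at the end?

Bi-211

Start: (A, Z) = (227, 90).
After α: (223, 88).
After α: (219, 86).
After α: (215, 84).
After α: (211, 82).
After β⁻: (211, 83).
Z = 83 is bismuth.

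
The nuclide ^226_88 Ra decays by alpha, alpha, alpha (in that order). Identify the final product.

Start: (A, Z) = (226, 88).
After α: (222, 86).
After α: (218, 84).
After α: (214, 82).
Z = 82 is lead.

Pb-214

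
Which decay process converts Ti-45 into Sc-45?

ΔA = 45 − 45 = 0; ΔZ = 21 − 22 = -1.
A is unchanged and Z drops by 1 — a proton has become a neutron (β⁺ emission or electron capture).

beta-plus decay or electron capture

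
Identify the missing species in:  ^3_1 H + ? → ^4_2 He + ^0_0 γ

proton

Conserve mass number: 3 + A = 4 + 0, so A = 1.
Conserve atomic number: 1 + Z = 2 + 0, so Z = 1.
A = 1 and Z = 1 is ^1_1 H — a proton.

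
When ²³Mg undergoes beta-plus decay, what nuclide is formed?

Beta-plus decay: mass number changes by +0, atomic number by -1.
A: 23 = 23; Z: 12 − 1 = 11.
Z = 11 is sodium, so the daughter is ²³Na.

Na-23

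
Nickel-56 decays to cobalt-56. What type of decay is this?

ΔA = 56 − 56 = 0; ΔZ = 27 − 28 = -1.
A is unchanged and Z drops by 1 — a proton has become a neutron (β⁺ emission or electron capture).

beta-plus decay or electron capture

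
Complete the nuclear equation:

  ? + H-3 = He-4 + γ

proton

Conserve mass number: A + 3 = 4 + 0, so A = 1.
Conserve atomic number: Z + 1 = 2 + 0, so Z = 1.
A = 1 and Z = 1 is H-1 — a proton.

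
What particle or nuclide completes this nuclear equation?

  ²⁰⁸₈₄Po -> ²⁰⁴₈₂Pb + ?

alpha particle

Conserve mass number: 208 = 204 + A, so A = 4.
Conserve atomic number: 84 = 82 + Z, so Z = 2.
A = 4 and Z = 2 is ⁴₂He — an alpha particle.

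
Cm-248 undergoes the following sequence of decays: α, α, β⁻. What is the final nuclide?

Np-240

Start: (A, Z) = (248, 96).
After α: (244, 94).
After α: (240, 92).
After β⁻: (240, 93).
Z = 93 is neptunium.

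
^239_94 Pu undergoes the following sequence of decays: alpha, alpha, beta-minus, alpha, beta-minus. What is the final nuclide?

Start: (A, Z) = (239, 94).
After α: (235, 92).
After α: (231, 90).
After β⁻: (231, 91).
After α: (227, 89).
After β⁻: (227, 90).
Z = 90 is thorium.

Th-227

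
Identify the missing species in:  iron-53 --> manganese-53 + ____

Conserve mass number: 53 = 53 + A, so A = 0.
Conserve atomic number: 26 = 25 + Z, so Z = 1.
A = 0 and Z = 1 is e⁺ — a positron.

positron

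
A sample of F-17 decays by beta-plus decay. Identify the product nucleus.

Beta-plus decay: mass number changes by +0, atomic number by -1.
A: 17 = 17; Z: 9 − 1 = 8.
Z = 8 is oxygen, so the daughter is O-17.

O-17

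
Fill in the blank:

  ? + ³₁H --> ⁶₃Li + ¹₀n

alpha particle

Conserve mass number: A + 3 = 6 + 1, so A = 4.
Conserve atomic number: Z + 1 = 3 + 0, so Z = 2.
A = 4 and Z = 2 is ⁴₂He — an alpha particle.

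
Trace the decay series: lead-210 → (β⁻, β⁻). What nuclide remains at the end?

Po-210

Start: (A, Z) = (210, 82).
After β⁻: (210, 83).
After β⁻: (210, 84).
Z = 84 is polonium.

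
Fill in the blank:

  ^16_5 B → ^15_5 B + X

neutron

Conserve mass number: 16 = 15 + A, so A = 1.
Conserve atomic number: 5 = 5 + Z, so Z = 0.
A = 1 and Z = 0 is ^1_0 n — a neutron.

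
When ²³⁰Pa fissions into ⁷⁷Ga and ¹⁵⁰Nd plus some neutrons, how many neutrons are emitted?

3

Conserve mass number: 230 = 77 + 150 + k, so k = 230 − 227 = 3.
Check atomic number: 91 = 31 + 60 + 0 = 91. ✓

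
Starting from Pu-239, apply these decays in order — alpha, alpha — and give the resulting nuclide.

Start: (A, Z) = (239, 94).
After α: (235, 92).
After α: (231, 90).
Z = 90 is thorium.

Th-231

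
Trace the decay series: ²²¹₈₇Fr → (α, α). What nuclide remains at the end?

Start: (A, Z) = (221, 87).
After α: (217, 85).
After α: (213, 83).
Z = 83 is bismuth.

Bi-213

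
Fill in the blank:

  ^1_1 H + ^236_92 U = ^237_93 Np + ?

Conserve mass number: 1 + 236 = 237 + A, so A = 0.
Conserve atomic number: 1 + 92 = 93 + Z, so Z = 0.
A = 0 and Z = 0 is ^0_0 γ — a gamma ray.

gamma ray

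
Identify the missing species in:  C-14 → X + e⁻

N-14

Conserve mass number: 14 = A + 0, so A = 14.
Conserve atomic number: 6 = Z − 1, so Z = 7.
Z = 7 is nitrogen, so the species is N-14.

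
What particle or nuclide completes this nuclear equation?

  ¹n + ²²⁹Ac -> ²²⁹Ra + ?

Conserve mass number: 1 + 229 = 229 + A, so A = 1.
Conserve atomic number: 0 + 89 = 88 + Z, so Z = 1.
A = 1 and Z = 1 is ¹H — a proton.

proton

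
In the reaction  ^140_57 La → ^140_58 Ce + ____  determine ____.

Conserve mass number: 140 = 140 + A, so A = 0.
Conserve atomic number: 57 = 58 + Z, so Z = -1.
A = 0 and Z = -1 is ^0_-1 e — a beta-minus particle.

beta-minus particle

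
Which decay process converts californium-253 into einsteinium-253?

ΔA = 253 − 253 = 0; ΔZ = 99 − 98 = +1.
A is unchanged and Z rises by 1 — a neutron has become a proton (β⁻ decay).

beta-minus decay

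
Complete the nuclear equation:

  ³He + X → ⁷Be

alpha particle

Conserve mass number: 3 + A = 7, so A = 4.
Conserve atomic number: 2 + Z = 4, so Z = 2.
A = 4 and Z = 2 is ⁴He — an alpha particle.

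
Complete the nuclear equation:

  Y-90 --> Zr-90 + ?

beta-minus particle

Conserve mass number: 90 = 90 + A, so A = 0.
Conserve atomic number: 39 = 40 + Z, so Z = -1.
A = 0 and Z = -1 is e⁻ — a beta-minus particle.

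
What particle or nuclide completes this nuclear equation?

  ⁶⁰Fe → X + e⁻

Co-60

Conserve mass number: 60 = A + 0, so A = 60.
Conserve atomic number: 26 = Z − 1, so Z = 27.
Z = 27 is cobalt, so the species is ⁶⁰Co.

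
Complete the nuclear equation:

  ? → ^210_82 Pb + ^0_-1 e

Tl-210

Conserve mass number: A = 210 + 0, so A = 210.
Conserve atomic number: Z = 82 − 1, so Z = 81.
Z = 81 is thallium, so the species is ^210_81 Tl.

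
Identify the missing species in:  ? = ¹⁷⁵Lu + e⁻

Conserve mass number: A = 175 + 0, so A = 175.
Conserve atomic number: Z = 71 − 1, so Z = 70.
Z = 70 is ytterbium, so the species is ¹⁷⁵Yb.

Yb-175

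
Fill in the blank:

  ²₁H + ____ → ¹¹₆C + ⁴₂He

N-13

Conserve mass number: 2 + A = 11 + 4, so A = 13.
Conserve atomic number: 1 + Z = 6 + 2, so Z = 7.
Z = 7 is nitrogen, so the species is ¹³₇N.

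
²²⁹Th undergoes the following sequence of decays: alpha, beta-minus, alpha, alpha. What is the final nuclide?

At-217

Start: (A, Z) = (229, 90).
After α: (225, 88).
After β⁻: (225, 89).
After α: (221, 87).
After α: (217, 85).
Z = 85 is astatine.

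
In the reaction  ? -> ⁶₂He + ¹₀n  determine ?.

He-7

Conserve mass number: A = 6 + 1, so A = 7.
Conserve atomic number: Z = 2 + 0, so Z = 2.
Z = 2 is helium, so the species is ⁷₂He.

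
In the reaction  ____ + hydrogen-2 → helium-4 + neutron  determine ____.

triton

Conserve mass number: A + 2 = 4 + 1, so A = 3.
Conserve atomic number: Z + 1 = 2 + 0, so Z = 1.
A = 3 and Z = 1 is hydrogen-3 — a triton.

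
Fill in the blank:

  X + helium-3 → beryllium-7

alpha particle

Conserve mass number: A + 3 = 7, so A = 4.
Conserve atomic number: Z + 2 = 4, so Z = 2.
A = 4 and Z = 2 is helium-4 — an alpha particle.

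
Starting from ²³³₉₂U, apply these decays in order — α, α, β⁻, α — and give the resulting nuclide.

Fr-221

Start: (A, Z) = (233, 92).
After α: (229, 90).
After α: (225, 88).
After β⁻: (225, 89).
After α: (221, 87).
Z = 87 is francium.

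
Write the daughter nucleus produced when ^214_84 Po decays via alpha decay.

Alpha decay: mass number changes by -4, atomic number by -2.
A: 214 − 4 = 210; Z: 84 − 2 = 82.
Z = 82 is lead, so the daughter is ^210_82 Pb.

Pb-210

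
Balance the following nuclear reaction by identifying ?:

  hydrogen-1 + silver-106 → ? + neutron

Cd-106

Conserve mass number: 1 + 106 = A + 1, so A = 106.
Conserve atomic number: 1 + 47 = Z + 0, so Z = 48.
Z = 48 is cadmium, so the species is cadmium-106.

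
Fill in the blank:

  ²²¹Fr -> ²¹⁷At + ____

alpha particle

Conserve mass number: 221 = 217 + A, so A = 4.
Conserve atomic number: 87 = 85 + Z, so Z = 2.
A = 4 and Z = 2 is ⁴He — an alpha particle.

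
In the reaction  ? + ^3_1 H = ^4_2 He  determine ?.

Conserve mass number: A + 3 = 4, so A = 1.
Conserve atomic number: Z + 1 = 2, so Z = 1.
A = 1 and Z = 1 is ^1_1 H — a proton.

proton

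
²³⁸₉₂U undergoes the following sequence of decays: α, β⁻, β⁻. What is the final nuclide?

Start: (A, Z) = (238, 92).
After α: (234, 90).
After β⁻: (234, 91).
After β⁻: (234, 92).
Z = 92 is uranium.

U-234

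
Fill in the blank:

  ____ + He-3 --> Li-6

Conserve mass number: A + 3 = 6, so A = 3.
Conserve atomic number: Z + 2 = 3, so Z = 1.
A = 3 and Z = 1 is H-3 — a triton.

triton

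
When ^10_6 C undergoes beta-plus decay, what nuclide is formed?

B-10

Beta-plus decay: mass number changes by +0, atomic number by -1.
A: 10 = 10; Z: 6 − 1 = 5.
Z = 5 is boron, so the daughter is ^10_5 B.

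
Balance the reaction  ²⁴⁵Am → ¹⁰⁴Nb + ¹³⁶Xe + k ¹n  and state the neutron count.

5

Conserve mass number: 245 = 104 + 136 + k, so k = 245 − 240 = 5.
Check atomic number: 95 = 41 + 54 + 0 = 95. ✓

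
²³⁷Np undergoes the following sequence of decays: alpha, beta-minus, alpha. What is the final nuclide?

Start: (A, Z) = (237, 93).
After α: (233, 91).
After β⁻: (233, 92).
After α: (229, 90).
Z = 90 is thorium.

Th-229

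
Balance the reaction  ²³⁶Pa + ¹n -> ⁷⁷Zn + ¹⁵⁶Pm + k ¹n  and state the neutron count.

4

Conserve mass number: 237 = 77 + 156 + k, so k = 237 − 233 = 4.
Check atomic number: 91 = 30 + 61 + 0 = 91. ✓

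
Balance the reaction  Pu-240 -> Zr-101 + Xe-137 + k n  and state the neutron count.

Conserve mass number: 240 = 101 + 137 + k, so k = 240 − 238 = 2.
Check atomic number: 94 = 40 + 54 + 0 = 94. ✓

2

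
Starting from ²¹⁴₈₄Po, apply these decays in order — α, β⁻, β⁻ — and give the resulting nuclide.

Start: (A, Z) = (214, 84).
After α: (210, 82).
After β⁻: (210, 83).
After β⁻: (210, 84).
Z = 84 is polonium.

Po-210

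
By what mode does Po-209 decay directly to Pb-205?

alpha decay

ΔA = 205 − 209 = -4; ΔZ = 82 − 84 = -2.
A drops by 4 and Z drops by 2 — the signature of alpha emission.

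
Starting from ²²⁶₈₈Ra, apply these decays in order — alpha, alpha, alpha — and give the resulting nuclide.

Start: (A, Z) = (226, 88).
After α: (222, 86).
After α: (218, 84).
After α: (214, 82).
Z = 82 is lead.

Pb-214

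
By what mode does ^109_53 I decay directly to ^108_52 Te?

ΔA = 108 − 109 = -1; ΔZ = 52 − 53 = -1.
A drops by 1 and Z drops by 1 — a proton was emitted.

proton emission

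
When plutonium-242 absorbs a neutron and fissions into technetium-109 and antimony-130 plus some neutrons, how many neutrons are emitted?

4

Conserve mass number: 243 = 109 + 130 + k, so k = 243 − 239 = 4.
Check atomic number: 94 = 43 + 51 + 0 = 94. ✓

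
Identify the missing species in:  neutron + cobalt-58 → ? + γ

Conserve mass number: 1 + 58 = A + 0, so A = 59.
Conserve atomic number: 0 + 27 = Z + 0, so Z = 27.
Z = 27 is cobalt, so the species is cobalt-59.

Co-59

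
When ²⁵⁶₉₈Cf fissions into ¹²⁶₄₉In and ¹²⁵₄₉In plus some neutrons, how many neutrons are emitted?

Conserve mass number: 256 = 126 + 125 + k, so k = 256 − 251 = 5.
Check atomic number: 98 = 49 + 49 + 0 = 98. ✓

5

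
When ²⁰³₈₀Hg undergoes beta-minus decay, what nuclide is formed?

Beta-minus decay: mass number changes by +0, atomic number by +1.
A: 203 = 203; Z: 80 + 1 = 81.
Z = 81 is thallium, so the daughter is ²⁰³₈₁Tl.

Tl-203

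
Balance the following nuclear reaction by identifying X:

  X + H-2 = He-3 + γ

proton

Conserve mass number: A + 2 = 3 + 0, so A = 1.
Conserve atomic number: Z + 1 = 2 + 0, so Z = 1.
A = 1 and Z = 1 is H-1 — a proton.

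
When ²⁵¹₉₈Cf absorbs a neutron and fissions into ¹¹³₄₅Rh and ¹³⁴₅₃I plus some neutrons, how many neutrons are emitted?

Conserve mass number: 252 = 113 + 134 + k, so k = 252 − 247 = 5.
Check atomic number: 98 = 45 + 53 + 0 = 98. ✓

5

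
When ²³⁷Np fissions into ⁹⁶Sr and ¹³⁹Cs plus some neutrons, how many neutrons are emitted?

Conserve mass number: 237 = 96 + 139 + k, so k = 237 − 235 = 2.
Check atomic number: 93 = 38 + 55 + 0 = 93. ✓

2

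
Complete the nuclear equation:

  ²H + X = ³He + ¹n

Conserve mass number: 2 + A = 3 + 1, so A = 2.
Conserve atomic number: 1 + Z = 2 + 0, so Z = 1.
A = 2 and Z = 1 is ²H — a deuteron.

deuteron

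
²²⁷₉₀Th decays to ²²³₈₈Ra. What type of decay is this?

alpha decay

ΔA = 223 − 227 = -4; ΔZ = 88 − 90 = -2.
A drops by 4 and Z drops by 2 — the signature of alpha emission.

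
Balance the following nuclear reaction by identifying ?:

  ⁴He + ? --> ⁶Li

deuteron

Conserve mass number: 4 + A = 6, so A = 2.
Conserve atomic number: 2 + Z = 3, so Z = 1.
A = 2 and Z = 1 is ²H — a deuteron.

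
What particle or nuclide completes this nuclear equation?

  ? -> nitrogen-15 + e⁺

O-15

Conserve mass number: A = 15 + 0, so A = 15.
Conserve atomic number: Z = 7 + 1, so Z = 8.
Z = 8 is oxygen, so the species is oxygen-15.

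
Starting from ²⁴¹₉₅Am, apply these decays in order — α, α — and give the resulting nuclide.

Pa-233

Start: (A, Z) = (241, 95).
After α: (237, 93).
After α: (233, 91).
Z = 91 is protactinium.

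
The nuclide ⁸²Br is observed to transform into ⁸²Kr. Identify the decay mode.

ΔA = 82 − 82 = 0; ΔZ = 36 − 35 = +1.
A is unchanged and Z rises by 1 — a neutron has become a proton (β⁻ decay).

beta-minus decay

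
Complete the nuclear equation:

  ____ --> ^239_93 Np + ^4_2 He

Conserve mass number: A = 239 + 4, so A = 243.
Conserve atomic number: Z = 93 + 2, so Z = 95.
Z = 95 is americium, so the species is ^243_95 Am.

Am-243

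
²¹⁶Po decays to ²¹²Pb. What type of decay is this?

ΔA = 212 − 216 = -4; ΔZ = 82 − 84 = -2.
A drops by 4 and Z drops by 2 — the signature of alpha emission.

alpha decay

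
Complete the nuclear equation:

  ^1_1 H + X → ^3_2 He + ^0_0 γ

deuteron

Conserve mass number: 1 + A = 3 + 0, so A = 2.
Conserve atomic number: 1 + Z = 2 + 0, so Z = 1.
A = 2 and Z = 1 is ^2_1 H — a deuteron.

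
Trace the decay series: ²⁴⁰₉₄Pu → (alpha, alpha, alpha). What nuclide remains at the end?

Ra-228

Start: (A, Z) = (240, 94).
After α: (236, 92).
After α: (232, 90).
After α: (228, 88).
Z = 88 is radium.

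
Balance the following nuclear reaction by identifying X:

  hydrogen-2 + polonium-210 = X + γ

At-212

Conserve mass number: 2 + 210 = A + 0, so A = 212.
Conserve atomic number: 1 + 84 = Z + 0, so Z = 85.
Z = 85 is astatine, so the species is astatine-212.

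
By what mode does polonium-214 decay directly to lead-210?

ΔA = 210 − 214 = -4; ΔZ = 82 − 84 = -2.
A drops by 4 and Z drops by 2 — the signature of alpha emission.

alpha decay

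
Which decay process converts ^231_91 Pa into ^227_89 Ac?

ΔA = 227 − 231 = -4; ΔZ = 89 − 91 = -2.
A drops by 4 and Z drops by 2 — the signature of alpha emission.

alpha decay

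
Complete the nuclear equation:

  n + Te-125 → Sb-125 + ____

Conserve mass number: 1 + 125 = 125 + A, so A = 1.
Conserve atomic number: 0 + 52 = 51 + Z, so Z = 1.
A = 1 and Z = 1 is H-1 — a proton.

proton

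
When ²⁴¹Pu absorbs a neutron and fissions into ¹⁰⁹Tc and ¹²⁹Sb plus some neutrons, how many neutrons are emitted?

Conserve mass number: 242 = 109 + 129 + k, so k = 242 − 238 = 4.
Check atomic number: 94 = 43 + 51 + 0 = 94. ✓

4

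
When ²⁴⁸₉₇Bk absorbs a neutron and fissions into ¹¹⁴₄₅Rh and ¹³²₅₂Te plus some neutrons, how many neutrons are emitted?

3

Conserve mass number: 249 = 114 + 132 + k, so k = 249 − 246 = 3.
Check atomic number: 97 = 45 + 52 + 0 = 97. ✓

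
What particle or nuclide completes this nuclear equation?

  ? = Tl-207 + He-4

Bi-211

Conserve mass number: A = 207 + 4, so A = 211.
Conserve atomic number: Z = 81 + 2, so Z = 83.
Z = 83 is bismuth, so the species is Bi-211.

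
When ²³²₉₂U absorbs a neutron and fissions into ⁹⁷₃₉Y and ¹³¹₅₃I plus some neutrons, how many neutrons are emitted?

Conserve mass number: 233 = 97 + 131 + k, so k = 233 − 228 = 5.
Check atomic number: 92 = 39 + 53 + 0 = 92. ✓

5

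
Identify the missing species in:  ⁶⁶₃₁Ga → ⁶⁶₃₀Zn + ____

Conserve mass number: 66 = 66 + A, so A = 0.
Conserve atomic number: 31 = 30 + Z, so Z = 1.
A = 0 and Z = 1 is ⁰₁e — a positron.

positron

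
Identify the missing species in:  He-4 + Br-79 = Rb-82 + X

neutron

Conserve mass number: 4 + 79 = 82 + A, so A = 1.
Conserve atomic number: 2 + 35 = 37 + Z, so Z = 0.
A = 1 and Z = 0 is n — a neutron.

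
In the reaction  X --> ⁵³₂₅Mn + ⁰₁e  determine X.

Conserve mass number: A = 53 + 0, so A = 53.
Conserve atomic number: Z = 25 + 1, so Z = 26.
Z = 26 is iron, so the species is ⁵³₂₆Fe.

Fe-53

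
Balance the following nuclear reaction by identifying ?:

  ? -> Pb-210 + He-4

Po-214

Conserve mass number: A = 210 + 4, so A = 214.
Conserve atomic number: Z = 82 + 2, so Z = 84.
Z = 84 is polonium, so the species is Po-214.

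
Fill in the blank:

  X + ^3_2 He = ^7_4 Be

Conserve mass number: A + 3 = 7, so A = 4.
Conserve atomic number: Z + 2 = 4, so Z = 2.
A = 4 and Z = 2 is ^4_2 He — an alpha particle.

alpha particle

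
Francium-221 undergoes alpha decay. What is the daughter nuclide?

Alpha decay: mass number changes by -4, atomic number by -2.
A: 221 − 4 = 217; Z: 87 − 2 = 85.
Z = 85 is astatine, so the daughter is astatine-217.

At-217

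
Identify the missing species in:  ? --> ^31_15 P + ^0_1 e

S-31

Conserve mass number: A = 31 + 0, so A = 31.
Conserve atomic number: Z = 15 + 1, so Z = 16.
Z = 16 is sulfur, so the species is ^31_16 S.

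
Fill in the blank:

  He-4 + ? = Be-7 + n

Conserve mass number: 4 + A = 7 + 1, so A = 4.
Conserve atomic number: 2 + Z = 4 + 0, so Z = 2.
A = 4 and Z = 2 is He-4 — an alpha particle.

alpha particle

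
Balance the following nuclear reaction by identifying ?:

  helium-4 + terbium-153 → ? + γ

Conserve mass number: 4 + 153 = A + 0, so A = 157.
Conserve atomic number: 2 + 65 = Z + 0, so Z = 67.
Z = 67 is holmium, so the species is holmium-157.

Ho-157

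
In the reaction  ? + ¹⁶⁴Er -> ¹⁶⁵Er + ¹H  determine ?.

deuteron

Conserve mass number: A + 164 = 165 + 1, so A = 2.
Conserve atomic number: Z + 68 = 68 + 1, so Z = 1.
A = 2 and Z = 1 is ²H — a deuteron.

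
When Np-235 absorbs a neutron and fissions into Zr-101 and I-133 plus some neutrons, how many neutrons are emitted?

2

Conserve mass number: 236 = 101 + 133 + k, so k = 236 − 234 = 2.
Check atomic number: 93 = 40 + 53 + 0 = 93. ✓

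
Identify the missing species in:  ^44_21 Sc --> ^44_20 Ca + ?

Conserve mass number: 44 = 44 + A, so A = 0.
Conserve atomic number: 21 = 20 + Z, so Z = 1.
A = 0 and Z = 1 is ^0_1 e — a positron.

positron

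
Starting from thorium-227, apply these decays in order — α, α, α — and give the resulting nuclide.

Start: (A, Z) = (227, 90).
After α: (223, 88).
After α: (219, 86).
After α: (215, 84).
Z = 84 is polonium.

Po-215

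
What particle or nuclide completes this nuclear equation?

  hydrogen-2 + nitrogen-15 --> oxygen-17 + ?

Conserve mass number: 2 + 15 = 17 + A, so A = 0.
Conserve atomic number: 1 + 7 = 8 + Z, so Z = 0.
A = 0 and Z = 0 is γ — a gamma ray.

gamma ray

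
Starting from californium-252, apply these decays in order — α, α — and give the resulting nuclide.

Start: (A, Z) = (252, 98).
After α: (248, 96).
After α: (244, 94).
Z = 94 is plutonium.

Pu-244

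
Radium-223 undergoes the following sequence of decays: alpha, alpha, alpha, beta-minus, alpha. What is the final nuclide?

Start: (A, Z) = (223, 88).
After α: (219, 86).
After α: (215, 84).
After α: (211, 82).
After β⁻: (211, 83).
After α: (207, 81).
Z = 81 is thallium.

Tl-207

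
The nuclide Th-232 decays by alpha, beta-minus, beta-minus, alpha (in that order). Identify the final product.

Start: (A, Z) = (232, 90).
After α: (228, 88).
After β⁻: (228, 89).
After β⁻: (228, 90).
After α: (224, 88).
Z = 88 is radium.

Ra-224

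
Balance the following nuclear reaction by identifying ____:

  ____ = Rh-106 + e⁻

Ru-106

Conserve mass number: A = 106 + 0, so A = 106.
Conserve atomic number: Z = 45 − 1, so Z = 44.
Z = 44 is ruthenium, so the species is Ru-106.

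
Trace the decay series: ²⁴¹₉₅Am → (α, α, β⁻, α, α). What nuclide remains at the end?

Start: (A, Z) = (241, 95).
After α: (237, 93).
After α: (233, 91).
After β⁻: (233, 92).
After α: (229, 90).
After α: (225, 88).
Z = 88 is radium.

Ra-225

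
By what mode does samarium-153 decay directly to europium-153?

beta-minus decay

ΔA = 153 − 153 = 0; ΔZ = 63 − 62 = +1.
A is unchanged and Z rises by 1 — a neutron has become a proton (β⁻ decay).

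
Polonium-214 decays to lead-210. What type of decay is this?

alpha decay

ΔA = 210 − 214 = -4; ΔZ = 82 − 84 = -2.
A drops by 4 and Z drops by 2 — the signature of alpha emission.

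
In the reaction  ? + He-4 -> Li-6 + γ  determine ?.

Conserve mass number: A + 4 = 6 + 0, so A = 2.
Conserve atomic number: Z + 2 = 3 + 0, so Z = 1.
A = 2 and Z = 1 is H-2 — a deuteron.

deuteron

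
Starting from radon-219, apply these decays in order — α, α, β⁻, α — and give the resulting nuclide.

Start: (A, Z) = (219, 86).
After α: (215, 84).
After α: (211, 82).
After β⁻: (211, 83).
After α: (207, 81).
Z = 81 is thallium.

Tl-207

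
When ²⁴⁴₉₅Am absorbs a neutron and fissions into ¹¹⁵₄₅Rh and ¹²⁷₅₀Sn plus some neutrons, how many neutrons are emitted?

3

Conserve mass number: 245 = 115 + 127 + k, so k = 245 − 242 = 3.
Check atomic number: 95 = 45 + 50 + 0 = 95. ✓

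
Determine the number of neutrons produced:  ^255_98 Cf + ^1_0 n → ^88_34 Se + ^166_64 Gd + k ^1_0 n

Conserve mass number: 256 = 88 + 166 + k, so k = 256 − 254 = 2.
Check atomic number: 98 = 34 + 64 + 0 = 98. ✓

2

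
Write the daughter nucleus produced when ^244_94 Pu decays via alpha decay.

U-240

Alpha decay: mass number changes by -4, atomic number by -2.
A: 244 − 4 = 240; Z: 94 − 2 = 92.
Z = 92 is uranium, so the daughter is ^240_92 U.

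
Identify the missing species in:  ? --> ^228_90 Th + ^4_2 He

Conserve mass number: A = 228 + 4, so A = 232.
Conserve atomic number: Z = 90 + 2, so Z = 92.
Z = 92 is uranium, so the species is ^232_92 U.

U-232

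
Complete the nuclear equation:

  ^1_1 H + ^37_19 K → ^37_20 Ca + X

Conserve mass number: 1 + 37 = 37 + A, so A = 1.
Conserve atomic number: 1 + 19 = 20 + Z, so Z = 0.
A = 1 and Z = 0 is ^1_0 n — a neutron.

neutron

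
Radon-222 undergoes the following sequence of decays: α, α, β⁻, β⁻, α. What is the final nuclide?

Start: (A, Z) = (222, 86).
After α: (218, 84).
After α: (214, 82).
After β⁻: (214, 83).
After β⁻: (214, 84).
After α: (210, 82).
Z = 82 is lead.

Pb-210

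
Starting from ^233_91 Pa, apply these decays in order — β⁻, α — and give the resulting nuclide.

Th-229

Start: (A, Z) = (233, 91).
After β⁻: (233, 92).
After α: (229, 90).
Z = 90 is thorium.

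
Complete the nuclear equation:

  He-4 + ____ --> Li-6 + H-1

Conserve mass number: 4 + A = 6 + 1, so A = 3.
Conserve atomic number: 2 + Z = 3 + 1, so Z = 2.
Z = 2 is helium, so the species is He-3.

He-3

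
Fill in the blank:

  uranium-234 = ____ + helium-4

Th-230

Conserve mass number: 234 = A + 4, so A = 230.
Conserve atomic number: 92 = Z + 2, so Z = 90.
Z = 90 is thorium, so the species is thorium-230.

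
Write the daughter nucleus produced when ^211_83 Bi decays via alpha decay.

Alpha decay: mass number changes by -4, atomic number by -2.
A: 211 − 4 = 207; Z: 83 − 2 = 81.
Z = 81 is thallium, so the daughter is ^207_81 Tl.

Tl-207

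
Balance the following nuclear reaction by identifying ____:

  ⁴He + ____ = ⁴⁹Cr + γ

Ti-45

Conserve mass number: 4 + A = 49 + 0, so A = 45.
Conserve atomic number: 2 + Z = 24 + 0, so Z = 22.
Z = 22 is titanium, so the species is ⁴⁵Ti.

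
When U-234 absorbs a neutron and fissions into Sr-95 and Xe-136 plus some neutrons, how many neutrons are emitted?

Conserve mass number: 235 = 95 + 136 + k, so k = 235 − 231 = 4.
Check atomic number: 92 = 38 + 54 + 0 = 92. ✓

4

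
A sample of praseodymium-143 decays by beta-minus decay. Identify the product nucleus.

Beta-minus decay: mass number changes by +0, atomic number by +1.
A: 143 = 143; Z: 59 + 1 = 60.
Z = 60 is neodymium, so the daughter is neodymium-143.

Nd-143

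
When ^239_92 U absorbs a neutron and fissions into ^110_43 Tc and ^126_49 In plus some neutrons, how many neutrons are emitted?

4

Conserve mass number: 240 = 110 + 126 + k, so k = 240 − 236 = 4.
Check atomic number: 92 = 43 + 49 + 0 = 92. ✓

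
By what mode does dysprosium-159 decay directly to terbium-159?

ΔA = 159 − 159 = 0; ΔZ = 65 − 66 = -1.
A is unchanged and Z drops by 1 — a proton has become a neutron (β⁺ emission or electron capture).

beta-plus decay or electron capture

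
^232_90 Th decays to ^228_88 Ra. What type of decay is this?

alpha decay

ΔA = 228 − 232 = -4; ΔZ = 88 − 90 = -2.
A drops by 4 and Z drops by 2 — the signature of alpha emission.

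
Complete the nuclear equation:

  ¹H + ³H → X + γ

Conserve mass number: 1 + 3 = A + 0, so A = 4.
Conserve atomic number: 1 + 1 = Z + 0, so Z = 2.
A = 4 and Z = 2 is ⁴He — an alpha particle.

He-4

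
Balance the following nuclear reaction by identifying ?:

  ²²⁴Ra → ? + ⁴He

Conserve mass number: 224 = A + 4, so A = 220.
Conserve atomic number: 88 = Z + 2, so Z = 86.
Z = 86 is radon, so the species is ²²⁰Rn.

Rn-220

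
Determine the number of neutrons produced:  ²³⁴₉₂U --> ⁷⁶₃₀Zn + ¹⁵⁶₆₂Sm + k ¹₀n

2

Conserve mass number: 234 = 76 + 156 + k, so k = 234 − 232 = 2.
Check atomic number: 92 = 30 + 62 + 0 = 92. ✓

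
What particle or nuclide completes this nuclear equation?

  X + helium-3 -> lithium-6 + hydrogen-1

alpha particle

Conserve mass number: A + 3 = 6 + 1, so A = 4.
Conserve atomic number: Z + 2 = 3 + 1, so Z = 2.
A = 4 and Z = 2 is helium-4 — an alpha particle.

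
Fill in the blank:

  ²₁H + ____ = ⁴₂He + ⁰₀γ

Conserve mass number: 2 + A = 4 + 0, so A = 2.
Conserve atomic number: 1 + Z = 2 + 0, so Z = 1.
A = 2 and Z = 1 is ²₁H — a deuteron.

deuteron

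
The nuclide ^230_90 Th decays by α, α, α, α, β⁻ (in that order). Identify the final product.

Bi-214

Start: (A, Z) = (230, 90).
After α: (226, 88).
After α: (222, 86).
After α: (218, 84).
After α: (214, 82).
After β⁻: (214, 83).
Z = 83 is bismuth.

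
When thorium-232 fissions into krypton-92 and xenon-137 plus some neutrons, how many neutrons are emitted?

3

Conserve mass number: 232 = 92 + 137 + k, so k = 232 − 229 = 3.
Check atomic number: 90 = 36 + 54 + 0 = 90. ✓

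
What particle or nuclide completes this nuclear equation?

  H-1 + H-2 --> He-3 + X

gamma ray

Conserve mass number: 1 + 2 = 3 + A, so A = 0.
Conserve atomic number: 1 + 1 = 2 + Z, so Z = 0.
A = 0 and Z = 0 is γ — a gamma ray.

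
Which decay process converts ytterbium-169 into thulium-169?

beta-plus decay or electron capture

ΔA = 169 − 169 = 0; ΔZ = 69 − 70 = -1.
A is unchanged and Z drops by 1 — a proton has become a neutron (β⁺ emission or electron capture).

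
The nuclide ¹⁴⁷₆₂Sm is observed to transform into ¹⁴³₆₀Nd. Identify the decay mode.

alpha decay

ΔA = 143 − 147 = -4; ΔZ = 60 − 62 = -2.
A drops by 4 and Z drops by 2 — the signature of alpha emission.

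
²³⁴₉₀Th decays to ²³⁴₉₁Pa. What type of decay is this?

beta-minus decay

ΔA = 234 − 234 = 0; ΔZ = 91 − 90 = +1.
A is unchanged and Z rises by 1 — a neutron has become a proton (β⁻ decay).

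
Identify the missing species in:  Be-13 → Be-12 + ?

Conserve mass number: 13 = 12 + A, so A = 1.
Conserve atomic number: 4 = 4 + Z, so Z = 0.
A = 1 and Z = 0 is n — a neutron.

neutron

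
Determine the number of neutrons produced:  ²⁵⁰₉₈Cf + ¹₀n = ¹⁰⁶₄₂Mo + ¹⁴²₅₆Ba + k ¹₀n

Conserve mass number: 251 = 106 + 142 + k, so k = 251 − 248 = 3.
Check atomic number: 98 = 42 + 56 + 0 = 98. ✓

3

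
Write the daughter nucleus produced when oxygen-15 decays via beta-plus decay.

Beta-plus decay: mass number changes by +0, atomic number by -1.
A: 15 = 15; Z: 8 − 1 = 7.
Z = 7 is nitrogen, so the daughter is nitrogen-15.

N-15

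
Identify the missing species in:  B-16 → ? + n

B-15

Conserve mass number: 16 = A + 1, so A = 15.
Conserve atomic number: 5 = Z + 0, so Z = 5.
Z = 5 is boron, so the species is B-15.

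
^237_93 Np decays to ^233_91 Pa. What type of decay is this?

ΔA = 233 − 237 = -4; ΔZ = 91 − 93 = -2.
A drops by 4 and Z drops by 2 — the signature of alpha emission.

alpha decay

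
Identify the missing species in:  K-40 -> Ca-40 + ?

Conserve mass number: 40 = 40 + A, so A = 0.
Conserve atomic number: 19 = 20 + Z, so Z = -1.
A = 0 and Z = -1 is e⁻ — a beta-minus particle.

beta-minus particle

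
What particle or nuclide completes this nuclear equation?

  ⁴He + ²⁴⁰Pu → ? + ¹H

Conserve mass number: 4 + 240 = A + 1, so A = 243.
Conserve atomic number: 2 + 94 = Z + 1, so Z = 95.
Z = 95 is americium, so the species is ²⁴³Am.

Am-243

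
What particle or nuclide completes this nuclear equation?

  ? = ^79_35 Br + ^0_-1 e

Conserve mass number: A = 79 + 0, so A = 79.
Conserve atomic number: Z = 35 − 1, so Z = 34.
Z = 34 is selenium, so the species is ^79_34 Se.

Se-79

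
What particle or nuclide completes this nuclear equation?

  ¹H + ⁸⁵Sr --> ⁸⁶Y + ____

gamma ray

Conserve mass number: 1 + 85 = 86 + A, so A = 0.
Conserve atomic number: 1 + 38 = 39 + Z, so Z = 0.
A = 0 and Z = 0 is γ — a gamma ray.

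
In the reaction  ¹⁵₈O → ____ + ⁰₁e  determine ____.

N-15

Conserve mass number: 15 = A + 0, so A = 15.
Conserve atomic number: 8 = Z + 1, so Z = 7.
Z = 7 is nitrogen, so the species is ¹⁵₇N.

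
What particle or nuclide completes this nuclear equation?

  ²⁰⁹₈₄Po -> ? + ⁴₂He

Pb-205

Conserve mass number: 209 = A + 4, so A = 205.
Conserve atomic number: 84 = Z + 2, so Z = 82.
Z = 82 is lead, so the species is ²⁰⁵₈₂Pb.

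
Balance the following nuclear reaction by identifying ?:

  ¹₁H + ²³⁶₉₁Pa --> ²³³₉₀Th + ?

Conserve mass number: 1 + 236 = 233 + A, so A = 4.
Conserve atomic number: 1 + 91 = 90 + Z, so Z = 2.
A = 4 and Z = 2 is ⁴₂He — an alpha particle.

alpha particle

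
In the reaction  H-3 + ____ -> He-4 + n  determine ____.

deuteron

Conserve mass number: 3 + A = 4 + 1, so A = 2.
Conserve atomic number: 1 + Z = 2 + 0, so Z = 1.
A = 2 and Z = 1 is H-2 — a deuteron.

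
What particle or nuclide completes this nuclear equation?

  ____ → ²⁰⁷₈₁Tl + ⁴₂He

Bi-211

Conserve mass number: A = 207 + 4, so A = 211.
Conserve atomic number: Z = 81 + 2, so Z = 83.
Z = 83 is bismuth, so the species is ²¹¹₈₃Bi.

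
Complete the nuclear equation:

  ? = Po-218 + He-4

Conserve mass number: A = 218 + 4, so A = 222.
Conserve atomic number: Z = 84 + 2, so Z = 86.
Z = 86 is radon, so the species is Rn-222.

Rn-222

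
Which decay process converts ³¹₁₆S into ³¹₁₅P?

ΔA = 31 − 31 = 0; ΔZ = 15 − 16 = -1.
A is unchanged and Z drops by 1 — a proton has become a neutron (β⁺ emission or electron capture).

beta-plus decay or electron capture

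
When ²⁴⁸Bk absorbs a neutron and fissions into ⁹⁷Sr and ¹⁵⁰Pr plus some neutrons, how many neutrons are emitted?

2

Conserve mass number: 249 = 97 + 150 + k, so k = 249 − 247 = 2.
Check atomic number: 97 = 38 + 59 + 0 = 97. ✓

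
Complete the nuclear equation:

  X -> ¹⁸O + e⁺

Conserve mass number: A = 18 + 0, so A = 18.
Conserve atomic number: Z = 8 + 1, so Z = 9.
Z = 9 is fluorine, so the species is ¹⁸F.

F-18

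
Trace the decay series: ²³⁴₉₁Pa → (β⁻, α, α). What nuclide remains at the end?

Ra-226

Start: (A, Z) = (234, 91).
After β⁻: (234, 92).
After α: (230, 90).
After α: (226, 88).
Z = 88 is radium.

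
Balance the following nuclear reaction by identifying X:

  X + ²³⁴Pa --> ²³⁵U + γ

Conserve mass number: A + 234 = 235 + 0, so A = 1.
Conserve atomic number: Z + 91 = 92 + 0, so Z = 1.
A = 1 and Z = 1 is ¹H — a proton.

proton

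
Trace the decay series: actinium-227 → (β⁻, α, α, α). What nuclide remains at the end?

Po-215

Start: (A, Z) = (227, 89).
After β⁻: (227, 90).
After α: (223, 88).
After α: (219, 86).
After α: (215, 84).
Z = 84 is polonium.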